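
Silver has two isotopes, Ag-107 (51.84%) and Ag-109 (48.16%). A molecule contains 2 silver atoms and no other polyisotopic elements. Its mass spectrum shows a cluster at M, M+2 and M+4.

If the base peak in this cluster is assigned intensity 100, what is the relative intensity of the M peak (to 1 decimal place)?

Binomial terms of (0.5184 + 0.4816)^2: M 0.2687, M+2 0.4993, M+4 0.2319 → M+2 is the base peak.
P(M+2) = C(2,1) × 0.5184^1 × 0.4816^1 = 2 × 0.5184 × 0.4816 = 0.499323 (base)
P(M) = C(2,0) × 0.5184^2 × 0.4816^0 = 1 × 0.26873856 × 1.0000 = 0.268739
Relative intensity = 0.268739 / 0.499323 × 100 = 53.8

53.8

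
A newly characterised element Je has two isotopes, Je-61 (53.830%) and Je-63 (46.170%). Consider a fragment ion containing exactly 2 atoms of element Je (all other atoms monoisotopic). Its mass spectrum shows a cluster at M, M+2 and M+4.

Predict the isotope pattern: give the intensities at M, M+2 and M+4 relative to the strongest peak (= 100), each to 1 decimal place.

58.3 : 100.0 : 42.9

The 2 Je atoms are independent, so intensities follow the terms of (0.53830 + 0.46170)^2.
P(M) = 0.53830^2 = 0.289767
P(M+2) = 2 × 0.53830^1 × 0.46170^1 = 0.497066
P(M+4) = 0.46170^2 = 0.213167
The M+2 peak is largest (0.497066); scaling to 100 gives 58.3 : 100.0 : 42.9.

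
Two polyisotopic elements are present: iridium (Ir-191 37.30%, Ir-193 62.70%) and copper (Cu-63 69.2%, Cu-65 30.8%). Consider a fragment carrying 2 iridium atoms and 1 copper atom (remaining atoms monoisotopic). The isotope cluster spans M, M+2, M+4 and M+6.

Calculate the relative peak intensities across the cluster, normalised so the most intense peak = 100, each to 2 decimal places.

23.14 : 88.08 : 100.00 : 29.10

Iridium pattern (n=2): 0.139129 : 0.467742 : 0.393129
Copper pattern (n=1): 0.6920 : 0.3080
Convolve the two distributions (both contribute in 2-u steps):
  M: 0.139129×0.6920 = 0.096277
  M+2: 0.139129×0.3080 + 0.467742×0.6920 = 0.366529
  M+4: 0.467742×0.3080 + 0.393129×0.6920 = 0.416110
  M+6: 0.393129×0.3080 = 0.121084
Scale to base peak (0.416110) = 100: 23.14 : 88.08 : 100.00 : 29.10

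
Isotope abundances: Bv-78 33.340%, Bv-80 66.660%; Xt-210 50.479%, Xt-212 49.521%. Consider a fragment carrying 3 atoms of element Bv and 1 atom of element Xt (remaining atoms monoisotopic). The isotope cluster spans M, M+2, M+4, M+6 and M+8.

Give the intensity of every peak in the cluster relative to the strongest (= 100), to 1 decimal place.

5.1 : 35.3 : 90.5 : 100.0 : 39.7

Element Bv pattern (n=3): 0.03705926 : 0.22228889 : 0.44444443 : 0.29620742
Element Xt pattern (n=1): 0.50479 : 0.49521
Convolve the two distributions (both contribute in 2-u steps):
  M: 0.03705926×0.50479 = 0.018707
  M+2: 0.03705926×0.49521 + 0.22228889×0.50479 = 0.130561
  M+4: 0.22228889×0.49521 + 0.44444443×0.50479 = 0.334431
  M+6: 0.44444443×0.49521 + 0.29620742×0.50479 = 0.369616
  M+8: 0.29620742×0.49521 = 0.146685
Scale to base peak (0.369616) = 100: 5.1 : 35.3 : 90.5 : 100.0 : 39.7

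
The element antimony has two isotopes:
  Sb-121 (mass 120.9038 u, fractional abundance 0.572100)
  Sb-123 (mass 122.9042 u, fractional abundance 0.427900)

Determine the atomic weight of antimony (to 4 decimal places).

The abundance-weighted mean is 0.572100 × 120.9038 + 0.427900 × 122.9042
= 69.16906 + 52.59071 = 121.75977 u

121.7598 u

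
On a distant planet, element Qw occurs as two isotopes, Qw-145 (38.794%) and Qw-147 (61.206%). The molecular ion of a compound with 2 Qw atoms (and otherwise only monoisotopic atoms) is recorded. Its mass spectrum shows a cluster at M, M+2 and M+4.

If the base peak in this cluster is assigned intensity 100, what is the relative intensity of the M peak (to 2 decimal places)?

(0.38794 + 0.61206)^2 gives M 0.1505, M+2 0.4749, M+4 0.3746; the largest is M+2.
P(M+2) = C(2,1) × 0.38794^1 × 0.61206^1 = 2 × 0.38794 × 0.61206 = 0.474885 (base)
P(M) = C(2,0) × 0.38794^2 × 0.61206^0 = 1 × 0.15049744 × 1.0000 = 0.150497
Relative intensity = 0.150497 / 0.474885 × 100 = 31.69

31.69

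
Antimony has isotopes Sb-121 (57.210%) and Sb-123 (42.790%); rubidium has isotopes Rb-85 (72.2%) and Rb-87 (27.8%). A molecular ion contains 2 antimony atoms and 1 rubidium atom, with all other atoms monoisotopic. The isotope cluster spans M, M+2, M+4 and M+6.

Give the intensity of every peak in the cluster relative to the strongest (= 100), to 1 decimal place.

53.2 : 100.0 : 60.4 : 11.5

Antimony pattern (n=2): 0.32729841 : 0.48960318 : 0.18309841
Rubidium pattern (n=1): 0.7220 : 0.2780
Convolve the two distributions (both contribute in 2-u steps):
  M: 0.32729841×0.7220 = 0.236309
  M+2: 0.32729841×0.2780 + 0.48960318×0.7220 = 0.444482
  M+4: 0.48960318×0.2780 + 0.18309841×0.7220 = 0.268307
  M+6: 0.18309841×0.2780 = 0.050901
Scale to base peak (0.444482) = 100: 53.2 : 100.0 : 60.4 : 11.5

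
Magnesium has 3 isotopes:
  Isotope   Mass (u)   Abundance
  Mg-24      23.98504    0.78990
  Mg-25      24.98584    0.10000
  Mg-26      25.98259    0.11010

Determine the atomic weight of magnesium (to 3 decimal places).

Weight each isotope mass by its fractional abundance: 0.78990 × 23.98504 + 0.10000 × 24.98584 + 0.11010 × 25.98259
= 18.945783 + 2.498584 + 2.860683 = 24.305050 u

24.305 u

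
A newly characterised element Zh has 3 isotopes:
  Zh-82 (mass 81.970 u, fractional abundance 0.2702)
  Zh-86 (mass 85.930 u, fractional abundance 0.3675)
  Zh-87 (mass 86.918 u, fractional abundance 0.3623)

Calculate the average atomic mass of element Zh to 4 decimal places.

Ar = Σ fᵢ·mᵢ = 0.2702 × 81.970 + 0.3675 × 85.930 + 0.3623 × 86.918
= 22.14829 + 31.57928 + 31.49039 = 85.21796 u

85.2180 u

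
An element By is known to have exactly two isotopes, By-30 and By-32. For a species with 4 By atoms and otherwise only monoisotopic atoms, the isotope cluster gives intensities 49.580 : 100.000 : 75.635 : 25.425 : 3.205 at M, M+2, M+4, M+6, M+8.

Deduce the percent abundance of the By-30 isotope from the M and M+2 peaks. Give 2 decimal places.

Write p for the By-30 fraction. I(M+2)/I(M) = [C(4,1)·p^3·(1−p)] / p^4 = 4·(1−p)/p = 100.000/49.580 = 2.0169
(1−p)/p = 2.0169/4 = 0.5042  ⇒  p = 1/(1 + 0.5042) = 0.6648
By-30: 66.48%, By-32: 33.52%.

66.48%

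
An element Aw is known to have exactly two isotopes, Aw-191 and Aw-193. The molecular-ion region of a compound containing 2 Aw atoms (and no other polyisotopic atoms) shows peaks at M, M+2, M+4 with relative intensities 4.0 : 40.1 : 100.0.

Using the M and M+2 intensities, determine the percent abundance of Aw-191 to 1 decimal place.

16.6%

If p is the fraction of Aw that is Aw-191, then I(M+2)/I(M) = [C(2,1)·p^1·(1−p)] / p^2 = 2·(1−p)/p = 40.1/4.0 = 10.0250
(1−p)/p = 10.0250/2 = 5.0125  ⇒  p = 1/(1 + 5.0125) = 0.1663
Aw-191: 16.6%, Aw-193: 83.4%.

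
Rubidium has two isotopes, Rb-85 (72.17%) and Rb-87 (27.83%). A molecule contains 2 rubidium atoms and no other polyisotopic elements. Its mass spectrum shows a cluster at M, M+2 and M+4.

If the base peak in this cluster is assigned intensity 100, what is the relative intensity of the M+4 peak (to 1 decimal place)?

Binomial terms of (0.7217 + 0.2783)^2: M 0.5209, M+2 0.4017, M+4 0.0775 → M is the base peak.
P(M) = C(2,0) × 0.7217^2 × 0.2783^0 = 1 × 0.52085089 × 1.0000 = 0.520851 (base)
P(M+4) = C(2,2) × 0.7217^0 × 0.2783^2 = 1 × 1.0000 × 0.07745089 = 0.077451
Relative intensity = 0.077451 / 0.520851 × 100 = 14.9

14.9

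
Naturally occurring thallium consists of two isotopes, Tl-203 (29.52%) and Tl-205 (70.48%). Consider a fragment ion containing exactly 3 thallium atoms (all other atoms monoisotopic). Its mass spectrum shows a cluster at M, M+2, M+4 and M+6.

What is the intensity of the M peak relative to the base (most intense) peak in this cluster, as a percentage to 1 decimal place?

Binomial terms of (0.2952 + 0.7048)^3: M 0.0257, M+2 0.1843, M+4 0.4399, M+6 0.3501 → M+4 is the base peak.
P(M+4) = C(3,2) × 0.2952^1 × 0.7048^2 = 3 × 0.2952 × 0.49674304 = 0.439916 (base)
P(M) = C(3,0) × 0.2952^3 × 0.7048^0 = 1 × 0.02572463 × 1.0000 = 0.025725
Relative intensity = 0.025725 / 0.439916 × 100 = 5.8

5.8%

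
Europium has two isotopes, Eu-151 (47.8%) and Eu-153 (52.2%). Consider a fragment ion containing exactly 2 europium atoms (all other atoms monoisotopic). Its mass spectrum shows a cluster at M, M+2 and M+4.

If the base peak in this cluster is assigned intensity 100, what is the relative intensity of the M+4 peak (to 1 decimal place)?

54.6

Binomial terms of (0.478 + 0.522)^2: M 0.2285, M+2 0.4990, M+4 0.2725 → M+2 is the base peak.
P(M+2) = C(2,1) × 0.478^1 × 0.522^1 = 2 × 0.4780 × 0.5220 = 0.499032 (base)
P(M+4) = C(2,2) × 0.478^0 × 0.522^2 = 1 × 1.0000 × 0.272484 = 0.272484
Relative intensity = 0.272484 / 0.499032 × 100 = 54.6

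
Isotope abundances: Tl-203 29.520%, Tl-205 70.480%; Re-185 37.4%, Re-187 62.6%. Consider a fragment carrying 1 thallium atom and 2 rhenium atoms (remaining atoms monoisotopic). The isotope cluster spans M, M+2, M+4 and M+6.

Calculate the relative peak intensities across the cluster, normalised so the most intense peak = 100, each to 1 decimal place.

Thallium pattern (n=1): 0.2952 : 0.7048
Rhenium pattern (n=2): 0.139876 : 0.468248 : 0.391876
Convolve the two distributions (both contribute in 2-u steps):
  M: 0.2952×0.139876 = 0.041291
  M+2: 0.2952×0.468248 + 0.7048×0.139876 = 0.236811
  M+4: 0.2952×0.391876 + 0.7048×0.468248 = 0.445703
  M+6: 0.7048×0.391876 = 0.276194
Scale to base peak (0.445703) = 100: 9.3 : 53.1 : 100.0 : 62.0

9.3 : 53.1 : 100.0 : 62.0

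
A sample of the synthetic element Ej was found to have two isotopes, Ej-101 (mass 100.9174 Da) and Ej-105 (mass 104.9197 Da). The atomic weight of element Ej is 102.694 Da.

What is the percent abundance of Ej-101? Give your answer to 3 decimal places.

55.611%

With x = fraction of Ej-101 (so Ej-105 is 1 − x):
100.9174·x + 104.9197·(1 − x) = 102.694
(100.9174 − 104.9197)·x = 102.694 − 104.9197
x = -2.2257 / -4.0023 = 0.55611 → 55.611% Ej-101, 44.389% Ej-105.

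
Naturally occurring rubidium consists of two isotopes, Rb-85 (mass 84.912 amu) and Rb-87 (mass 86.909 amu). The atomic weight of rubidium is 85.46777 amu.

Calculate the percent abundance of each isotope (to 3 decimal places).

Rb-85: 72.170%, Rb-87: 27.830%

Let x be the fractional abundance of Rb-85; then Rb-87 has abundance 1 − x.
84.912·x + 86.909·(1 − x) = 85.46777
(84.912 − 86.909)·x = 85.46777 − 86.909
x = -1.44123 / -1.997 = 0.72170 → 72.170% Rb-85, 27.830% Rb-87.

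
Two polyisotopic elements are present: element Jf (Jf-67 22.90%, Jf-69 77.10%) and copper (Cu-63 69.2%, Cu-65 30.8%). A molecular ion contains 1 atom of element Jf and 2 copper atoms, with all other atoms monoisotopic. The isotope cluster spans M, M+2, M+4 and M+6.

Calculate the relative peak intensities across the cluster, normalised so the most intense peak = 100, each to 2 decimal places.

23.49 : 100.00 : 75.06 : 15.67

Element Jf pattern (n=1): 0.2290 : 0.7710
Copper pattern (n=2): 0.478864 : 0.426272 : 0.094864
Convolve the two distributions (both contribute in 2-u steps):
  M: 0.2290×0.478864 = 0.109660
  M+2: 0.2290×0.426272 + 0.7710×0.478864 = 0.466820
  M+4: 0.2290×0.094864 + 0.7710×0.426272 = 0.350380
  M+6: 0.7710×0.094864 = 0.073140
Scale to base peak (0.466820) = 100: 23.49 : 100.00 : 75.06 : 15.67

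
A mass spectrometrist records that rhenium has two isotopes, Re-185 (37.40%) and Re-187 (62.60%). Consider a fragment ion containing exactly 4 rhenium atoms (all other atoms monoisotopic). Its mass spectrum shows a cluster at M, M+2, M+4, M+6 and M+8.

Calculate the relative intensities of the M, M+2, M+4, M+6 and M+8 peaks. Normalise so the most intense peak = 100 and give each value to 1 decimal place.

5.3 : 35.7 : 89.6 : 100.0 : 41.8

Expanding (0.3740 + 0.6260)^4:
P(M) = 0.3740^4 = 0.019565
P(M+2) = 4 × 0.3740^3 × 0.6260^1 = 0.130993
P(M+4) = 6 × 0.3740^2 × 0.6260^2 = 0.328884
P(M+6) = 4 × 0.3740^1 × 0.6260^3 = 0.366990
P(M+8) = 0.6260^4 = 0.153567
The M+6 peak is largest (0.366990); scaling to 100 gives 5.3 : 35.7 : 89.6 : 100.0 : 41.8.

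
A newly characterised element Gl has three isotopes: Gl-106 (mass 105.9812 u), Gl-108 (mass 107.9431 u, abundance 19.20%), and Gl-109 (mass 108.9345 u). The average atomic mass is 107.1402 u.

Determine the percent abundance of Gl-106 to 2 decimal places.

54.31%

Let x and y be the fractions of Gl-106 and Gl-109. Then x + y = 1 − 0.1920 = 0.8080 and 105.9812x + 108.9345y = 107.1402 − 0.1920×107.9431 = 86.4151248.
Substituting: 105.9812x + 108.9345(0.8080 − x) = 86.4151248
(105.9812 − 108.9345)x = -1.6039512  ⇒  x = 0.54310, y = 0.26490
Gl-106: 54.31%, Gl-109: 26.49%.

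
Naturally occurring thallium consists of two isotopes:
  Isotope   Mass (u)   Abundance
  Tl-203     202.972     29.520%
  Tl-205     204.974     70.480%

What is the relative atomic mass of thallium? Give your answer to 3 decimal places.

The abundance-weighted mean is 0.29520 × 202.972 + 0.70480 × 204.974
= 59.9173 + 144.4657 = 204.3830 u

204.383 u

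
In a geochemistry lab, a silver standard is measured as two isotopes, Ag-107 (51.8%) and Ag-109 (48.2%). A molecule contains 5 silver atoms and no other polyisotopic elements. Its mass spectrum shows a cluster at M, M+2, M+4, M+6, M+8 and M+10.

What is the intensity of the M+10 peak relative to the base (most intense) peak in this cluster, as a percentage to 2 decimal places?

Binomial terms of (0.518 + 0.482)^5: M 0.0373, M+2 0.1735, M+4 0.3229, M+6 0.3005, M+8 0.1398, M+10 0.0260 → M+4 is the base peak.
P(M+4) = C(5,2) × 0.518^3 × 0.482^2 = 10 × 0.13899183 × 0.232324 = 0.322911 (base)
P(M+10) = C(5,5) × 0.518^0 × 0.482^5 = 1 × 1.0000 × 0.02601568 = 0.026016
Relative intensity = 0.026016 / 0.322911 × 100 = 8.06

8.06%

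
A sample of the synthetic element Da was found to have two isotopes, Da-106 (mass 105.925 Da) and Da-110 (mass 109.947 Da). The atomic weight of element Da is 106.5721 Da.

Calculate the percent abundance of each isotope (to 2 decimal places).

Da-106: 83.91%, Da-110: 16.09%

Writing the weighted mean with unknown fraction x of Da-106:
105.925·x + 109.947·(1 − x) = 106.5721
(105.925 − 109.947)·x = 106.5721 − 109.947
x = -3.3749 / -4.022 = 0.83911 → 83.91% Da-106, 16.09% Da-110.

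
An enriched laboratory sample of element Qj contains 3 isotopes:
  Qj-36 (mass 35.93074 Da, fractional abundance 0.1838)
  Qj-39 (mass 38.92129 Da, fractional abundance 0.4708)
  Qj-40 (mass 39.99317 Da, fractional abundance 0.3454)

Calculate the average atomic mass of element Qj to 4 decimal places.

38.7419 Da

Ar = Σ fᵢ·mᵢ = 0.1838 × 35.93074 + 0.4708 × 38.92129 + 0.3454 × 39.99317
= 6.604070 + 18.324143 + 13.813641 = 38.741854 Da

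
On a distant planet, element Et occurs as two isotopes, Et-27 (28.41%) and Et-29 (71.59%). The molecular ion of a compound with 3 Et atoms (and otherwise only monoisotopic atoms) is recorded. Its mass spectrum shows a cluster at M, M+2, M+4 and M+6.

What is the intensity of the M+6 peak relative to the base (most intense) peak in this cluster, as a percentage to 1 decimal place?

84.0%

(0.2841 + 0.7159)^3 gives M 0.0229, M+2 0.1733, M+4 0.4368, M+6 0.3669; the largest is M+4.
P(M+4) = C(3,2) × 0.2841^1 × 0.7159^2 = 3 × 0.2841 × 0.51251281 = 0.436815 (base)
P(M+6) = C(3,3) × 0.2841^0 × 0.7159^3 = 1 × 1.0000 × 0.36690792 = 0.366908
Relative intensity = 0.366908 / 0.436815 × 100 = 84.0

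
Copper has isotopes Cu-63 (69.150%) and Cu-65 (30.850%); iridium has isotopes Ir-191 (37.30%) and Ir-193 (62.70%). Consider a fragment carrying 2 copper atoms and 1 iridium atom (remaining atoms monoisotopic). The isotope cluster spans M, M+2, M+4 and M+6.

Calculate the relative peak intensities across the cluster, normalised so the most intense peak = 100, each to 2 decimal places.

38.86 : 100.00 : 66.02 : 13.00

Copper pattern (n=2): 0.47817225 : 0.4266555 : 0.09517225
Iridium pattern (n=1): 0.3730 : 0.6270
Convolve the two distributions (both contribute in 2-u steps):
  M: 0.47817225×0.3730 = 0.178358
  M+2: 0.47817225×0.6270 + 0.4266555×0.3730 = 0.458957
  M+4: 0.4266555×0.6270 + 0.09517225×0.3730 = 0.303012
  M+6: 0.09517225×0.6270 = 0.059673
Scale to base peak (0.458957) = 100: 38.86 : 100.00 : 66.02 : 13.00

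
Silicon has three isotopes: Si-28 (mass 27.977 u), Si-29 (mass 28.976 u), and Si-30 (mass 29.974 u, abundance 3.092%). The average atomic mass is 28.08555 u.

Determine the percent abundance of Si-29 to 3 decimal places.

The remaining 96.908% is split between Si-28 (fraction x) and Si-29 (fraction 0.96908 − x).
Substituting: 27.977x + 28.976(0.96908 − x) = 27.15875392
(27.977 − 28.976)x = -0.92130816  ⇒  x = 0.92223, y = 0.04685
Si-28: 92.223%, Si-29: 4.685%.

4.685%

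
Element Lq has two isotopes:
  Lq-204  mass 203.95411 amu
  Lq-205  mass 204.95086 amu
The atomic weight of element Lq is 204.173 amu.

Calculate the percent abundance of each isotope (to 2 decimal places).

Writing the weighted mean with unknown fraction x of Lq-204:
203.95411·x + 204.95086·(1 − x) = 204.173
(203.95411 − 204.95086)·x = 204.173 − 204.95086
x = -0.77786 / -0.99675 = 0.78040 → 78.04% Lq-204, 21.96% Lq-205.

Lq-204: 78.04%, Lq-205: 21.96%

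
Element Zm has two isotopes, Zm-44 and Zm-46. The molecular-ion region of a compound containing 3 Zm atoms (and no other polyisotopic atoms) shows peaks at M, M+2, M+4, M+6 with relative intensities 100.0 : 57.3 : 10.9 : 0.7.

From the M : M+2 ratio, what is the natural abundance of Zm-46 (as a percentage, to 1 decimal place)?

Write p for the Zm-44 fraction. I(M+2)/I(M) = [C(3,1)·p^2·(1−p)] / p^3 = 3·(1−p)/p = 57.3/100.0 = 0.5730
(1−p)/p = 0.5730/3 = 0.1910  ⇒  p = 1/(1 + 0.1910) = 0.8396
Zm-44: 84.0%, Zm-46: 16.0%.

16.0%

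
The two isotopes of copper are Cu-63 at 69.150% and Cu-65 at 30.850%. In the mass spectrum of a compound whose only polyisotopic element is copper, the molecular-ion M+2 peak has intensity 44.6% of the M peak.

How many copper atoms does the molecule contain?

With n Cu atoms, P(M+2)/P(M) = C(n,1)·p^(n−1)q / p^n = n·q/p = n · 0.30850/0.69150.
n = 0.446 × 0.69150/0.30850 = 1.00 ≈ 1

1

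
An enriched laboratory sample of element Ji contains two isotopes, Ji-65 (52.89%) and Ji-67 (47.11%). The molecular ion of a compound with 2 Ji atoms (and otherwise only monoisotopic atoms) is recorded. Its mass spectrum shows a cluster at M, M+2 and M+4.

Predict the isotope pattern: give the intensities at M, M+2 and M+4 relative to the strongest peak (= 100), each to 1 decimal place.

The 2 Ji atoms are independent, so intensities follow the terms of (0.5289 + 0.4711)^2.
P(M) = 0.5289^2 = 0.279735
P(M+2) = 2 × 0.5289^1 × 0.4711^1 = 0.498330
P(M+4) = 0.4711^2 = 0.221935
The M+2 peak is largest (0.498330); scaling to 100 gives 56.1 : 100.0 : 44.5.

56.1 : 100.0 : 44.5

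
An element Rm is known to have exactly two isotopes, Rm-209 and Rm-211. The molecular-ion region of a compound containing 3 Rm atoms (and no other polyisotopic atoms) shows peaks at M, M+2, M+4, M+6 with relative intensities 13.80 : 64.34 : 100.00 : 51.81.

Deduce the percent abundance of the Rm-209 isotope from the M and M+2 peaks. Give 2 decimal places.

If p is the fraction of Rm that is Rm-209, then I(M+2)/I(M) = [C(3,1)·p^2·(1−p)] / p^3 = 3·(1−p)/p = 64.34/13.80 = 4.6623
(1−p)/p = 4.6623/3 = 1.5541  ⇒  p = 1/(1 + 1.5541) = 0.3915
Rm-209: 39.15%, Rm-211: 60.85%.

39.15%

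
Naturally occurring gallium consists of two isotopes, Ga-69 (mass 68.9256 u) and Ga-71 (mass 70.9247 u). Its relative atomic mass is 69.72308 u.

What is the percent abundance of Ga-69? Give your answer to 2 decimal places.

60.11%

With x = fraction of Ga-69 (so Ga-71 is 1 − x):
68.9256·x + 70.9247·(1 − x) = 69.72308
(68.9256 − 70.9247)·x = 69.72308 − 70.9247
x = -1.20162 / -1.9991 = 0.60108 → 60.11% Ga-69, 39.89% Ga-71.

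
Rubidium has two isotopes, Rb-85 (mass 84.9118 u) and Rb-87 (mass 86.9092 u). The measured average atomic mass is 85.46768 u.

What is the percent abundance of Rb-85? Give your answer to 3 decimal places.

72.170%

Let x be the fractional abundance of Rb-85; then Rb-87 has abundance 1 − x.
84.9118·x + 86.9092·(1 − x) = 85.46768
(84.9118 − 86.9092)·x = 85.46768 − 86.9092
x = -1.44152 / -1.9974 = 0.72170 → 72.170% Rb-85, 27.830% Rb-87.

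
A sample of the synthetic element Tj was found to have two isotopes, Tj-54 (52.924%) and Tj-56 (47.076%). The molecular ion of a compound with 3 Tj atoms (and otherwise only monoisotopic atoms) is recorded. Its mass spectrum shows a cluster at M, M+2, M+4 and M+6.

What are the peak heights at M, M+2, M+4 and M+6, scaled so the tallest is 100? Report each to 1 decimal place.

Expanding (0.52924 + 0.47076)^3:
P(M) = 0.52924^3 = 0.148237
P(M+2) = 3 × 0.52924^2 × 0.47076^1 = 0.395573
P(M+4) = 3 × 0.52924^1 × 0.47076^2 = 0.351863
P(M+6) = 0.47076^3 = 0.104327
The M+2 peak is largest (0.395573); scaling to 100 gives 37.5 : 100.0 : 89.0 : 26.4.

37.5 : 100.0 : 89.0 : 26.4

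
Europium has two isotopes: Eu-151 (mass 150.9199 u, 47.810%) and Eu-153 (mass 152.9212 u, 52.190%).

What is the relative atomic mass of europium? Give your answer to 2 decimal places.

151.96 u

Ar = Σ fᵢ·mᵢ = 0.47810 × 150.9199 + 0.52190 × 152.9212
= 72.15480 + 79.80957 = 151.96437 u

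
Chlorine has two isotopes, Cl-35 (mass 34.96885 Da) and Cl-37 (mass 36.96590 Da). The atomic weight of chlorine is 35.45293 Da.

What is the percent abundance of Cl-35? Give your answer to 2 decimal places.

Let x be the fractional abundance of Cl-35; then Cl-37 has abundance 1 − x.
34.96885·x + 36.96590·(1 − x) = 35.45293
(34.96885 − 36.96590)·x = 35.45293 − 36.96590
x = -1.51297 / -1.99705 = 0.75760 → 75.76% Cl-35, 24.24% Cl-37.

75.76%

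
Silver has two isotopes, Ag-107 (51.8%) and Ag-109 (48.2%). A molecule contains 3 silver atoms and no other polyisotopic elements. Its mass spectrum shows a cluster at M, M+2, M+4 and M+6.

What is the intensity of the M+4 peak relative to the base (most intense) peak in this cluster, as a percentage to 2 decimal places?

93.05%

Term probabilities: M 0.1390, M+2 0.3880, M+4 0.3610, M+6 0.1120. Base peak = M+2.
P(M+2) = C(3,1) × 0.518^2 × 0.482^1 = 3 × 0.268324 × 0.4820 = 0.387997 (base)
P(M+4) = C(3,2) × 0.518^1 × 0.482^2 = 3 × 0.5180 × 0.232324 = 0.361031
Relative intensity = 0.361031 / 0.387997 × 100 = 93.05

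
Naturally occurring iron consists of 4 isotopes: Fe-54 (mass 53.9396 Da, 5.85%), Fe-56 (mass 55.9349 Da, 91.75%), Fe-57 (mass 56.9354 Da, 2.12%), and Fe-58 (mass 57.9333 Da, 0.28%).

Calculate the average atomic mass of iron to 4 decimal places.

The abundance-weighted mean is 0.0585 × 53.9396 + 0.9175 × 55.9349 + 0.0212 × 56.9354 + 0.0028 × 57.9333
= 3.15547 + 51.32027 + 1.20703 + 0.16221 = 55.84498 Da

55.8450 Da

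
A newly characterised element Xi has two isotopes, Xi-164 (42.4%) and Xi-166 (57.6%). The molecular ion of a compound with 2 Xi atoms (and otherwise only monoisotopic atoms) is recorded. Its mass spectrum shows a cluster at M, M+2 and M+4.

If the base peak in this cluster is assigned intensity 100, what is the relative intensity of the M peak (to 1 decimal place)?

Binomial terms of (0.424 + 0.576)^2: M 0.1798, M+2 0.4884, M+4 0.3318 → M+2 is the base peak.
P(M+2) = C(2,1) × 0.424^1 × 0.576^1 = 2 × 0.4240 × 0.5760 = 0.488448 (base)
P(M) = C(2,0) × 0.424^2 × 0.576^0 = 1 × 0.179776 × 1.0000 = 0.179776
Relative intensity = 0.179776 / 0.488448 × 100 = 36.8

36.8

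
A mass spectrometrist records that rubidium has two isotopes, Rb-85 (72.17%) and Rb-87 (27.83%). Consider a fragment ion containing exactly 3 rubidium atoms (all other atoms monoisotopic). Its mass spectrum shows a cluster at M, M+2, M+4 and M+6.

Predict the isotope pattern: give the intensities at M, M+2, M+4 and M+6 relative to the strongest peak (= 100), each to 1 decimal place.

Each Rb atom is independently Rb-85 (p = 0.7217) or Rb-87 (q = 0.2783); the cluster is the binomial expansion (p + q)^3.
P(M) = 0.7217^3 = 0.375898
P(M+2) = 3 × 0.7217^2 × 0.2783^1 = 0.434858
P(M+4) = 3 × 0.7217^1 × 0.2783^2 = 0.167689
P(M+6) = 0.2783^3 = 0.021555
The M+2 peak is largest (0.434858); scaling to 100 gives 86.4 : 100.0 : 38.6 : 5.0.

86.4 : 100.0 : 38.6 : 5.0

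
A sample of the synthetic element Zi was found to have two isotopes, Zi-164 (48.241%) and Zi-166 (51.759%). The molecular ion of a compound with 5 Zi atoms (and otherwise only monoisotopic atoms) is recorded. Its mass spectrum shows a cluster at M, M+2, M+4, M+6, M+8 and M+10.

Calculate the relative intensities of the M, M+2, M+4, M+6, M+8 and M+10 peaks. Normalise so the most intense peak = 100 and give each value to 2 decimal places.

Expanding (0.48241 + 0.51759)^5:
P(M) = 0.48241^5 = 0.026127
P(M+2) = 5 × 0.48241^4 × 0.51759^1 = 0.140159
P(M+4) = 10 × 0.48241^3 × 0.51759^2 = 0.300760
P(M+6) = 10 × 0.48241^2 × 0.51759^3 = 0.322694
P(M+8) = 5 × 0.48241^1 × 0.51759^4 = 0.173113
P(M+10) = 0.51759^5 = 0.037147
The M+6 peak is largest (0.322694); scaling to 100 gives 8.10 : 43.43 : 93.20 : 100.00 : 53.65 : 11.51.

8.10 : 43.43 : 93.20 : 100.00 : 53.65 : 11.51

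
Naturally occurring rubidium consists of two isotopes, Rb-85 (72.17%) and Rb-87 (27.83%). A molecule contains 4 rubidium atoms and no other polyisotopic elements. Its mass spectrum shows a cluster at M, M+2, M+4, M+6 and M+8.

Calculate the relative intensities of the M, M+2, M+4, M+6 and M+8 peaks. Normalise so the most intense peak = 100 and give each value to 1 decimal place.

64.8 : 100.0 : 57.8 : 14.9 : 1.4

Each Rb atom is independently Rb-85 (p = 0.7217) or Rb-87 (q = 0.2783); the cluster is the binomial expansion (p + q)^4.
P(M) = 0.7217^4 = 0.271286
P(M+2) = 4 × 0.7217^3 × 0.2783^1 = 0.418450
P(M+4) = 6 × 0.7217^2 × 0.2783^2 = 0.242042
P(M+6) = 4 × 0.7217^1 × 0.2783^3 = 0.062224
P(M+8) = 0.2783^4 = 0.005999
The M+2 peak is largest (0.418450); scaling to 100 gives 64.8 : 100.0 : 57.8 : 14.9 : 1.4.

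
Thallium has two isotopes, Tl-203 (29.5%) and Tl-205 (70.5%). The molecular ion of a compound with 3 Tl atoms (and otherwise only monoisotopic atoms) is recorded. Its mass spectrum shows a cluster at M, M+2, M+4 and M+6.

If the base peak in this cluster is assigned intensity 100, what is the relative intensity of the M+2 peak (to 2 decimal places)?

41.84

Binomial terms of (0.295 + 0.705)^3: M 0.0257, M+2 0.1841, M+4 0.4399, M+6 0.3504 → M+4 is the base peak.
P(M+4) = C(3,2) × 0.295^1 × 0.705^2 = 3 × 0.2950 × 0.497025 = 0.439867 (base)
P(M+2) = C(3,1) × 0.295^2 × 0.705^1 = 3 × 0.087025 × 0.7050 = 0.184058
Relative intensity = 0.184058 / 0.439867 × 100 = 41.84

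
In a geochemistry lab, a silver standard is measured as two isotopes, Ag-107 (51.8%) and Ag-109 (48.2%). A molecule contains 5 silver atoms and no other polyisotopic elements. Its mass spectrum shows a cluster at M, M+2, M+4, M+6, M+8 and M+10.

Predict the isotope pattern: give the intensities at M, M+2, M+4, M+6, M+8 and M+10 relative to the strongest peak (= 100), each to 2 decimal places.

11.55 : 53.73 : 100.00 : 93.05 : 43.29 : 8.06

The 5 Ag atoms are independent, so intensities follow the terms of (0.518 + 0.482)^5.
P(M) = 0.518^5 = 0.037295
P(M+2) = 5 × 0.518^4 × 0.482^1 = 0.173515
P(M+4) = 10 × 0.518^3 × 0.482^2 = 0.322911
P(M+6) = 10 × 0.518^2 × 0.482^3 = 0.300470
P(M+8) = 5 × 0.518^1 × 0.482^4 = 0.139794
P(M+10) = 0.482^5 = 0.026016
The M+4 peak is largest (0.322911); scaling to 100 gives 11.55 : 53.73 : 100.00 : 93.05 : 43.29 : 8.06.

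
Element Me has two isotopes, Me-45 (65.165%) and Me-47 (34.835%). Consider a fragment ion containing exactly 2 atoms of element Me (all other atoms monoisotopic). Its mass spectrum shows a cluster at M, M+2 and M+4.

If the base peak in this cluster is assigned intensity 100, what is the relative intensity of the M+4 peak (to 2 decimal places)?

26.73

Binomial terms of (0.65165 + 0.34835)^2: M 0.4246, M+2 0.4540, M+4 0.1213 → M+2 is the base peak.
P(M+2) = C(2,1) × 0.65165^1 × 0.34835^1 = 2 × 0.65165 × 0.34835 = 0.454005 (base)
P(M+4) = C(2,2) × 0.65165^0 × 0.34835^2 = 1 × 1.0000 × 0.12134772 = 0.121348
Relative intensity = 0.121348 / 0.454005 × 100 = 26.73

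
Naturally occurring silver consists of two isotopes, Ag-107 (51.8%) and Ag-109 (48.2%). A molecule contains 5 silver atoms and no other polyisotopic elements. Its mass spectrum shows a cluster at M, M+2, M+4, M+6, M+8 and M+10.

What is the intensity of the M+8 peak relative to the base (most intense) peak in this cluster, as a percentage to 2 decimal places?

(0.518 + 0.482)^5 gives M 0.0373, M+2 0.1735, M+4 0.3229, M+6 0.3005, M+8 0.1398, M+10 0.0260; the largest is M+4.
P(M+4) = C(5,2) × 0.518^3 × 0.482^2 = 10 × 0.13899183 × 0.232324 = 0.322911 (base)
P(M+8) = C(5,4) × 0.518^1 × 0.482^4 = 5 × 0.5180 × 0.05397444 = 0.139794
Relative intensity = 0.139794 / 0.322911 × 100 = 43.29

43.29%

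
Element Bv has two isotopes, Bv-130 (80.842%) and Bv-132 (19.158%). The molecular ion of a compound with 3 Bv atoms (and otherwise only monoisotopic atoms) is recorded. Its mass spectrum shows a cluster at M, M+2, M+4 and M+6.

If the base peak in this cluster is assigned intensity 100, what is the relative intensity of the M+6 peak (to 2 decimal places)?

1.33

(0.80842 + 0.19158)^3 gives M 0.5283, M+2 0.3756, M+4 0.0890, M+6 0.0070; the largest is M.
P(M) = C(3,0) × 0.80842^3 × 0.19158^0 = 1 × 0.52833715 × 1.0000 = 0.528337 (base)
P(M+6) = C(3,3) × 0.80842^0 × 0.19158^3 = 1 × 1.0000 × 0.00703154 = 0.007032
Relative intensity = 0.007032 / 0.528337 × 100 = 1.33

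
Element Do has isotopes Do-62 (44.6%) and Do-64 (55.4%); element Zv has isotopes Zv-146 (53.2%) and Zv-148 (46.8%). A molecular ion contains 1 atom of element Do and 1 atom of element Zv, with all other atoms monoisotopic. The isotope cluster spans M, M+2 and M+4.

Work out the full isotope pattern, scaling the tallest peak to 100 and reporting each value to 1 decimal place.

47.1 : 100.0 : 51.5

Element Do pattern (n=1): 0.4460 : 0.5540
Element Zv pattern (n=1): 0.5320 : 0.4680
Convolve the two distributions (both contribute in 2-u steps):
  M: 0.4460×0.5320 = 0.237272
  M+2: 0.4460×0.4680 + 0.5540×0.5320 = 0.503456
  M+4: 0.5540×0.4680 = 0.259272
Scale to base peak (0.503456) = 100: 47.1 : 100.0 : 51.5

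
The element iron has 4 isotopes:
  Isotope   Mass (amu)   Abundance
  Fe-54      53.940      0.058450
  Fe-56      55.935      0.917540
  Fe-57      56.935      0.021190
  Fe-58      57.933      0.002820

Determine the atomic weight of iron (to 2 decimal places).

Weight each isotope mass by its fractional abundance: 0.058450 × 53.940 + 0.917540 × 55.935 + 0.021190 × 56.935 + 0.002820 × 57.933
= 3.1528 + 51.3226 + 1.2065 + 0.1634 = 55.8453 amu

55.85 amu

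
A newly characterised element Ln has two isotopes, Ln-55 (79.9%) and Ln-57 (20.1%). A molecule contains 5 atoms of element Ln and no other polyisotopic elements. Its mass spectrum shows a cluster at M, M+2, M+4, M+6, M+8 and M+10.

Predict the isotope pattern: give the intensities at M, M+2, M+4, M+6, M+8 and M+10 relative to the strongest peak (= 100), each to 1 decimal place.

79.5 : 100.0 : 50.3 : 12.7 : 1.6 : 0.1

The 5 Ln atoms are independent, so intensities follow the terms of (0.799 + 0.201)^5.
P(M) = 0.799^5 = 0.325637
P(M+2) = 5 × 0.799^4 × 0.201^1 = 0.409594
P(M+4) = 10 × 0.799^3 × 0.201^2 = 0.206078
P(M+6) = 10 × 0.799^2 × 0.201^3 = 0.051842
P(M+8) = 5 × 0.799^1 × 0.201^4 = 0.006521
P(M+10) = 0.201^5 = 0.000328
The M+2 peak is largest (0.409594); scaling to 100 gives 79.5 : 100.0 : 50.3 : 12.7 : 1.6 : 0.1.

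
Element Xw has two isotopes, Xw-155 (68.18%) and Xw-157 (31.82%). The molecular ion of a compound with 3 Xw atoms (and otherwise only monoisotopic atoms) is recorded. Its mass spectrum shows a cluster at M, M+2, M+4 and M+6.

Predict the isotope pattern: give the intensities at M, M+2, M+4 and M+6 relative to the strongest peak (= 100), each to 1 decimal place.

71.4 : 100.0 : 46.7 : 7.3

Expanding (0.6818 + 0.3182)^3:
P(M) = 0.6818^3 = 0.316936
P(M+2) = 3 × 0.6818^2 × 0.3182^1 = 0.443747
P(M+4) = 3 × 0.6818^1 × 0.3182^2 = 0.207099
P(M+6) = 0.3182^3 = 0.032218
The M+2 peak is largest (0.443747); scaling to 100 gives 71.4 : 100.0 : 46.7 : 7.3.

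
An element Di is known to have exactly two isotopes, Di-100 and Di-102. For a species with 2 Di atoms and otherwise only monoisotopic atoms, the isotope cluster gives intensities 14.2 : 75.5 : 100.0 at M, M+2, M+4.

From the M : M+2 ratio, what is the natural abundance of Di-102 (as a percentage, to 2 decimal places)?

Write p for the Di-100 fraction. I(M+2)/I(M) = [C(2,1)·p^1·(1−p)] / p^2 = 2·(1−p)/p = 75.5/14.2 = 5.3169
(1−p)/p = 5.3169/2 = 2.6585  ⇒  p = 1/(1 + 2.6585) = 0.2733
Di-100: 27.33%, Di-102: 72.67%.

72.67%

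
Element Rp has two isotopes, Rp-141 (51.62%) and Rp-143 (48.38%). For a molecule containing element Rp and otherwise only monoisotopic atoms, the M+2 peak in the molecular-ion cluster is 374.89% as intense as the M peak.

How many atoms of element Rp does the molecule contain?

4

For n independent Rp atoms, I(M+2)/I(M) = n · (abundance Rp-143) / (abundance Rp-141) = n · 0.4838/0.5162.
n = 3.7489 × 0.5162/0.4838 = 4.00 ≈ 4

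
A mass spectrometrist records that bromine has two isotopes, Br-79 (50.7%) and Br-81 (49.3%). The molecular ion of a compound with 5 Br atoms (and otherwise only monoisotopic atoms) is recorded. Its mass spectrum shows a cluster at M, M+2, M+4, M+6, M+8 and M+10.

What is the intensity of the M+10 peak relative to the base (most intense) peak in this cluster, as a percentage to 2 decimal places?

9.19%

Term probabilities: M 0.0335, M+2 0.1629, M+4 0.3168, M+6 0.3080, M+8 0.1497, M+10 0.0291. Base peak = M+4.
P(M+4) = C(5,2) × 0.507^3 × 0.493^2 = 10 × 0.13032384 × 0.243049 = 0.316751 (base)
P(M+10) = C(5,5) × 0.507^0 × 0.493^5 = 1 × 1.0000 × 0.0291229 = 0.029123
Relative intensity = 0.029123 / 0.316751 × 100 = 9.19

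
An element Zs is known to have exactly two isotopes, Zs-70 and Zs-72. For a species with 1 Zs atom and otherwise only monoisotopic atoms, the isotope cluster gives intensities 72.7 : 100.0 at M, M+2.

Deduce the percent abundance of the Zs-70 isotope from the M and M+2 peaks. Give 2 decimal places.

Let p = fractional abundance of Zs-70. I(M+2)/I(M) = [C(1,1)·p^0·(1−p)] / p^1 = 1·(1−p)/p = 100.0/72.7 = 1.3755
(1−p)/p = 1.3755/1 = 1.3755  ⇒  p = 1/(1 + 1.3755) = 0.4210
Zs-70: 42.10%, Zs-72: 57.90%.

42.10%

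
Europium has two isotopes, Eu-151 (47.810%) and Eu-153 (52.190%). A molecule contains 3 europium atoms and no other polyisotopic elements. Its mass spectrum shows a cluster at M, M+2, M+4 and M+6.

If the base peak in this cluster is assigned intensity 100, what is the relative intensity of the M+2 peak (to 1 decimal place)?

Term probabilities: M 0.1093, M+2 0.3579, M+4 0.3907, M+6 0.1422. Base peak = M+4.
P(M+4) = C(3,2) × 0.47810^1 × 0.52190^2 = 3 × 0.4781 × 0.27237961 = 0.390674 (base)
P(M+2) = C(3,1) × 0.47810^2 × 0.52190^1 = 3 × 0.22857961 × 0.5219 = 0.357887
Relative intensity = 0.357887 / 0.390674 × 100 = 91.6

91.6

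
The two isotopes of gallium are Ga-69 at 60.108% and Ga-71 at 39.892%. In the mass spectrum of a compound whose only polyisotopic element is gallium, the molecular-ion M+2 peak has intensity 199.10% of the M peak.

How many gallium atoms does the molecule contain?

For n independent Ga atoms, I(M+2)/I(M) = n · (abundance Ga-71) / (abundance Ga-69) = n · 0.39892/0.60108.
n = 1.9910 × 0.60108/0.39892 = 3.00 ≈ 3

3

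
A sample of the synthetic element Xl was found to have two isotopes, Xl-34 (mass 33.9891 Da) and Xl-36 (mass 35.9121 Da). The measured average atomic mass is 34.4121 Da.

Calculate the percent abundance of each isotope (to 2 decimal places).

Writing the weighted mean with unknown fraction x of Xl-34:
33.9891·x + 35.9121·(1 − x) = 34.4121
(33.9891 − 35.9121)·x = 34.4121 − 35.9121
x = -1.5000 / -1.9230 = 0.78003 → 78.00% Xl-34, 22.00% Xl-36.

Xl-34: 78.00%, Xl-36: 22.00%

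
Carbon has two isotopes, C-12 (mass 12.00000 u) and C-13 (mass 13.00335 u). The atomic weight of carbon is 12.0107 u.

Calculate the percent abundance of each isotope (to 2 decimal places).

C-12: 98.93%, C-13: 1.07%

Let x be the fractional abundance of C-12; then C-13 has abundance 1 − x.
12.00000·x + 13.00335·(1 − x) = 12.0107
(12.00000 − 13.00335)·x = 12.0107 − 13.00335
x = -0.99265 / -1.00335 = 0.98934 → 98.93% C-12, 1.07% C-13.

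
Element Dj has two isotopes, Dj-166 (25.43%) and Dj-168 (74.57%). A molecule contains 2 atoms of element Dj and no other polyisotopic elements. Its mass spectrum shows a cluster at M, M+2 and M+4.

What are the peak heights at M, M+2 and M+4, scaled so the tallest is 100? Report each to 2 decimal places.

11.63 : 68.20 : 100.00

Expanding (0.2543 + 0.7457)^2:
P(M) = 0.2543^2 = 0.064668
P(M+2) = 2 × 0.2543^1 × 0.7457^1 = 0.379263
P(M+4) = 0.7457^2 = 0.556068
The M+4 peak is largest (0.556068); scaling to 100 gives 11.63 : 68.20 : 100.00.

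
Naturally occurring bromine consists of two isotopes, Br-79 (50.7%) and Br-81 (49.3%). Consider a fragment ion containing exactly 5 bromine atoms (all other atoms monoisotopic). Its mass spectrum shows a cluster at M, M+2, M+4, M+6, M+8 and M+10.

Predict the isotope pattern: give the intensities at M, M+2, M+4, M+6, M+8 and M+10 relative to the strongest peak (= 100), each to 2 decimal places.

10.58 : 51.42 : 100.00 : 97.24 : 47.28 : 9.19

The 5 Br atoms are independent, so intensities follow the terms of (0.507 + 0.493)^5.
P(M) = 0.507^5 = 0.033500
P(M+2) = 5 × 0.507^4 × 0.493^1 = 0.162873
P(M+4) = 10 × 0.507^3 × 0.493^2 = 0.316751
P(M+6) = 10 × 0.507^2 × 0.493^3 = 0.308004
P(M+8) = 5 × 0.507^1 × 0.493^4 = 0.149750
P(M+10) = 0.493^5 = 0.029123
The M+4 peak is largest (0.316751); scaling to 100 gives 10.58 : 51.42 : 100.00 : 97.24 : 47.28 : 9.19.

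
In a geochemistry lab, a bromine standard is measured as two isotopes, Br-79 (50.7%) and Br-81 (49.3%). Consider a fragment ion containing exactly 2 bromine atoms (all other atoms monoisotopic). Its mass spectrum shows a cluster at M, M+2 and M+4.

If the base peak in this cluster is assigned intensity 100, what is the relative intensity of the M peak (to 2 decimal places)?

(0.507 + 0.493)^2 gives M 0.2570, M+2 0.4999, M+4 0.2430; the largest is M+2.
P(M+2) = C(2,1) × 0.507^1 × 0.493^1 = 2 × 0.5070 × 0.4930 = 0.499902 (base)
P(M) = C(2,0) × 0.507^2 × 0.493^0 = 1 × 0.257049 × 1.0000 = 0.257049
Relative intensity = 0.257049 / 0.499902 × 100 = 51.42

51.42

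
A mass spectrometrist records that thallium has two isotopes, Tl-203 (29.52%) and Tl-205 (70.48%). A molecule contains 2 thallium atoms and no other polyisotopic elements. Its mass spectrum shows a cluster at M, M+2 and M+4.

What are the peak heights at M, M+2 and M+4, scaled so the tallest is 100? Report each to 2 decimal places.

17.54 : 83.77 : 100.00

Each Tl atom is independently Tl-203 (p = 0.2952) or Tl-205 (q = 0.7048); the cluster is the binomial expansion (p + q)^2.
P(M) = 0.2952^2 = 0.087143
P(M+2) = 2 × 0.2952^1 × 0.7048^1 = 0.416114
P(M+4) = 0.7048^2 = 0.496743
The M+4 peak is largest (0.496743); scaling to 100 gives 17.54 : 83.77 : 100.00.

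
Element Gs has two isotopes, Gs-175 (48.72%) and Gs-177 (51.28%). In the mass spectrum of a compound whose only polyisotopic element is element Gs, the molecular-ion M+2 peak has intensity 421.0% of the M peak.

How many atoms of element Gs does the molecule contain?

For n independent Gs atoms, I(M+2)/I(M) = n · (abundance Gs-177) / (abundance Gs-175) = n · 0.5128/0.4872.
n = 4.210 × 0.4872/0.5128 = 4.00 ≈ 4

4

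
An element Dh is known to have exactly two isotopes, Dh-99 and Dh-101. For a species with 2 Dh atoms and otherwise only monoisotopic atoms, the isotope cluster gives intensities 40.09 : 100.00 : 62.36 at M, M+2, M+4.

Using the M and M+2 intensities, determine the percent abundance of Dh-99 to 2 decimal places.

44.50%

Let p = fractional abundance of Dh-99. I(M+2)/I(M) = [C(2,1)·p^1·(1−p)] / p^2 = 2·(1−p)/p = 100.00/40.09 = 2.4944
(1−p)/p = 2.4944/2 = 1.2472  ⇒  p = 1/(1 + 1.2472) = 0.4450
Dh-99: 44.50%, Dh-101: 55.50%.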